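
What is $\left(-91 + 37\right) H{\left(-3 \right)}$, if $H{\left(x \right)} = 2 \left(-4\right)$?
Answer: $432$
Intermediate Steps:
$H{\left(x \right)} = -8$
$\left(-91 + 37\right) H{\left(-3 \right)} = \left(-91 + 37\right) \left(-8\right) = \left(-54\right) \left(-8\right) = 432$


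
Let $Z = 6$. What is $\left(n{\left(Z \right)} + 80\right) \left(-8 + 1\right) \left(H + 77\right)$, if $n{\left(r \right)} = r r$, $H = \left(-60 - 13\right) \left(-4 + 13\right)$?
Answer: $470960$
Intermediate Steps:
$H = -657$ ($H = \left(-73\right) 9 = -657$)
$n{\left(r \right)} = r^{2}$
$\left(n{\left(Z \right)} + 80\right) \left(-8 + 1\right) \left(H + 77\right) = \left(6^{2} + 80\right) \left(-8 + 1\right) \left(-657 + 77\right) = \left(36 + 80\right) \left(-7\right) \left(-580\right) = 116 \left(-7\right) \left(-580\right) = \left(-812\right) \left(-580\right) = 470960$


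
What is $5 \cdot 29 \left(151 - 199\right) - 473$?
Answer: $-7433$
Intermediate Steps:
$5 \cdot 29 \left(151 - 199\right) - 473 = 145 \left(151 - 199\right) - 473 = 145 \left(-48\right) - 473 = -6960 - 473 = -7433$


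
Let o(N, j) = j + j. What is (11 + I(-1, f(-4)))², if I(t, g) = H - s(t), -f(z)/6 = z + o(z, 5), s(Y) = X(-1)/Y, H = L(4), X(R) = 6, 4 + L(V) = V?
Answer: 289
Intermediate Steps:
L(V) = -4 + V
H = 0 (H = -4 + 4 = 0)
s(Y) = 6/Y
o(N, j) = 2*j
f(z) = -60 - 6*z (f(z) = -6*(z + 2*5) = -6*(z + 10) = -6*(10 + z) = -60 - 6*z)
I(t, g) = -6/t (I(t, g) = 0 - 6/t = -6/t)
(11 + I(-1, f(-4)))² = (11 - 6/(-1))² = (11 - 6*(-1))² = (11 + 6)² = 17² = 289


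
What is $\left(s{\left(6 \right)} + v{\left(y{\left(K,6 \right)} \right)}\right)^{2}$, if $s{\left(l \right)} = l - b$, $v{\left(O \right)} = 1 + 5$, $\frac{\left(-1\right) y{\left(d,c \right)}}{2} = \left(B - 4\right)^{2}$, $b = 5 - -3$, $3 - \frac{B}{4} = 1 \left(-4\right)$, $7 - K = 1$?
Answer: $16$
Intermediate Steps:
$K = 6$ ($K = 7 - 1 = 6$)
$B = 28$ ($B = 12 - 4 \cdot 1 \left(-4\right) = 12 - -16 = 12 + 16 = 28$)
$b = 8$ ($b = 5 + 3 = 8$)
$y{\left(d,c \right)} = -1152$ ($y{\left(d,c \right)} = - 2 \left(28 - 4\right)^{2} = - 2 \cdot 24^{2} = \left(-2\right) 576 = -1152$)
$v{\left(O \right)} = 6$
$s{\left(l \right)} = -8 + l$ ($s{\left(l \right)} = l - 8 = -8 + l$)
$\left(s{\left(6 \right)} + v{\left(y{\left(K,6 \right)} \right)}\right)^{2} = \left(\left(-8 + 6\right) + 6\right)^{2} = \left(-2 + 6\right)^{2} = 4^{2} = 16$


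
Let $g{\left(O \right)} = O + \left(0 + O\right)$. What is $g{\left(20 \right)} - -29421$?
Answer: $29461$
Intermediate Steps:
$g{\left(O \right)} = 2 O$ ($g{\left(O \right)} = O + O = 2 O$)
$g{\left(20 \right)} - -29421 = 2 \cdot 20 - -29421 = 40 + 29421 = 29461$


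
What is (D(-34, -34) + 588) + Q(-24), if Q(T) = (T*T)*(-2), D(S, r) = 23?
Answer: -541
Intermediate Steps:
Q(T) = -2*T² (Q(T) = T²*(-2) = -2*T²)
(D(-34, -34) + 588) + Q(-24) = (23 + 588) - 2*(-24)² = 611 - 2*576 = 611 - 1152 = -541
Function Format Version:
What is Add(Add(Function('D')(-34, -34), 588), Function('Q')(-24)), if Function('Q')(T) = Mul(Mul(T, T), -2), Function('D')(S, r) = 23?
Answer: -541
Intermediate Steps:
Function('Q')(T) = Mul(-2, Pow(T, 2)) (Function('Q')(T) = Mul(Pow(T, 2), -2) = Mul(-2, Pow(T, 2)))
Add(Add(Function('D')(-34, -34), 588), Function('Q')(-24)) = Add(Add(23, 588), Mul(-2, Pow(-24, 2))) = Add(611, Mul(-2, 576)) = Add(611, -1152) = -541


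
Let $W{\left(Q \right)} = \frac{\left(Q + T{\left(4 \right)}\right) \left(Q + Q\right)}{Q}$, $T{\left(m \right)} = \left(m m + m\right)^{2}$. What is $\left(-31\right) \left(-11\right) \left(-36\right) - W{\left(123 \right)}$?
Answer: $-13322$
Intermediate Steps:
$T{\left(m \right)} = \left(m + m^{2}\right)^{2}$ ($T{\left(m \right)} = \left(m^{2} + m\right)^{2} = \left(m + m^{2}\right)^{2}$)
$W{\left(Q \right)} = 800 + 2 Q$ ($W{\left(Q \right)} = \frac{\left(Q + 4^{2} \left(1 + 4\right)^{2}\right) \left(Q + Q\right)}{Q} = \frac{\left(Q + 16 \cdot 5^{2}\right) 2 Q}{Q} = \frac{\left(Q + 16 \cdot 25\right) 2 Q}{Q} = \frac{\left(Q + 400\right) 2 Q}{Q} = \frac{\left(400 + Q\right) 2 Q}{Q} = \frac{2 Q \left(400 + Q\right)}{Q} = 800 + 2 Q$)
$\left(-31\right) \left(-11\right) \left(-36\right) - W{\left(123 \right)} = \left(-31\right) \left(-11\right) \left(-36\right) - \left(800 + 2 \cdot 123\right) = 341 \left(-36\right) - \left(800 + 246\right) = -12276 - 1046 = -13322$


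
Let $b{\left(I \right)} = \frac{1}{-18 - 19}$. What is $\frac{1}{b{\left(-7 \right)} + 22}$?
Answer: $\frac{37}{813} \approx 0.04551$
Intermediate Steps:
$b{\left(I \right)} = - \frac{1}{37}$ ($b{\left(I \right)} = \frac{1}{-37} = - \frac{1}{37}$)
$\frac{1}{b{\left(-7 \right)} + 22} = \frac{1}{- \frac{1}{37} + 22} = \frac{1}{\frac{813}{37}} = \frac{37}{813}$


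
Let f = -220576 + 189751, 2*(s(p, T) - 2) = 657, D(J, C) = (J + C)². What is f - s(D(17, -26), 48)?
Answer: -62311/2 ≈ -31156.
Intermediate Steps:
D(J, C) = (C + J)²
s(p, T) = 661/2 (s(p, T) = 2 + (½)*657 = 2 + 657/2 = 661/2)
f = -30825
f - s(D(17, -26), 48) = -30825 - 1*661/2 = -30825 - 661/2 = -62311/2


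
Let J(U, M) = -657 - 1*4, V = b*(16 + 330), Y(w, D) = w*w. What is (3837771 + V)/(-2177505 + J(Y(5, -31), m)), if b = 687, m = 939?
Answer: -4075473/2178166 ≈ -1.8711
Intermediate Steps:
Y(w, D) = w²
V = 237702 (V = 687*(16 + 330) = 687*346 = 237702)
J(U, M) = -661 (J(U, M) = -657 - 4 = -661)
(3837771 + V)/(-2177505 + J(Y(5, -31), m)) = (3837771 + 237702)/(-2177505 - 661) = 4075473/(-2178166) = 4075473*(-1/2178166) = -4075473/2178166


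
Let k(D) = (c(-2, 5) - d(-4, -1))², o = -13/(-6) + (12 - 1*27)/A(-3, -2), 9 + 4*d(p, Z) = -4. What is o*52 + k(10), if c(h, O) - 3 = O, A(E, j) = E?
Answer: 23963/48 ≈ 499.23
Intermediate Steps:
c(h, O) = 3 + O
d(p, Z) = -13/4 (d(p, Z) = -9/4 + (¼)*(-4) = -9/4 - 1 = -13/4)
o = 43/6 (o = -13/(-6) + (12 - 1*27)/(-3) = -13*(-⅙) + (12 - 27)*(-⅓) = 13/6 - 15*(-⅓) = 13/6 + 5 = 43/6 ≈ 7.1667)
k(D) = 2025/16 (k(D) = ((3 + 5) - 1*(-13/4))² = (8 + 13/4)² = (45/4)² = 2025/16)
o*52 + k(10) = (43/6)*52 + 2025/16 = 1118/3 + 2025/16 = 23963/48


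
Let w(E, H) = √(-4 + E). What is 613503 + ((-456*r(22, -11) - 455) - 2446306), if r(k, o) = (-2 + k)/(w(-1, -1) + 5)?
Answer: 6*(-305543*√5 + 1529235*I)/(√5 - 5*I) ≈ -1.8348e+6 + 679.76*I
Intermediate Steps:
r(k, o) = (-2 + k)/(5 + I*√5) (r(k, o) = (-2 + k)/(√(-4 - 1) + 5) = (-2 + k)/(√(-5) + 5) = (-2 + k)/(I*√5 + 5) = (-2 + k)/(5 + I*√5))
613503 + ((-456*r(22, -11) - 455) - 2446306) = 613503 + ((-456*(-2 + 22)/(5 + I*√5) - 455) - 2446306) = 613503 + ((-456*20/(5 + I*√5) - 455) - 2446306) = 613503 + ((-9120/(5 + I*√5) - 455) - 2446306) = 613503 + ((-455 - 9120/(5 + I*√5)) - 2446306) = 613503 + (-2446761 - 9120/(5 + I*√5)) = -1833258 - 9120/(5 + I*√5)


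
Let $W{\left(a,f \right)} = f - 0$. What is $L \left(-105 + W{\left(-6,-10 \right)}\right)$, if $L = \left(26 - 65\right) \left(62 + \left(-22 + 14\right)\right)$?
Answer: $242190$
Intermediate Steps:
$W{\left(a,f \right)} = f$ ($W{\left(a,f \right)} = f + 0 = f$)
$L = -2106$ ($L = - 39 \left(62 - 8\right) = \left(-39\right) 54 = -2106$)
$L \left(-105 + W{\left(-6,-10 \right)}\right) = - 2106 \left(-105 - 10\right) = \left(-2106\right) \left(-115\right) = 242190$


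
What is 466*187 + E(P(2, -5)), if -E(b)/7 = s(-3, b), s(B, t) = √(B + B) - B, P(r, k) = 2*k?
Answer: 87121 - 7*I*√6 ≈ 87121.0 - 17.146*I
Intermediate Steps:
s(B, t) = -B + √2*√B (s(B, t) = √(2*B) - B = √2*√B - B = -B + √2*√B)
E(b) = -21 - 7*I*√6 (E(b) = -7*(-1*(-3) + √2*√(-3)) = -7*(3 + √2*(I*√3)) = -7*(3 + I*√6) = -21 - 7*I*√6)
466*187 + E(P(2, -5)) = 466*187 + (-21 - 7*I*√6) = 87142 + (-21 - 7*I*√6) = 87121 - 7*I*√6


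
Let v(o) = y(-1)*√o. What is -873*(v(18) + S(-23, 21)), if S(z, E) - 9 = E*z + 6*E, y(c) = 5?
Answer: 303804 - 13095*√2 ≈ 2.8529e+5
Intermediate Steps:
S(z, E) = 9 + 6*E + E*z (S(z, E) = 9 + (E*z + 6*E) = 9 + (6*E + E*z) = 9 + 6*E + E*z)
v(o) = 5*√o
-873*(v(18) + S(-23, 21)) = -873*(5*√18 + (9 + 6*21 + 21*(-23))) = -873*(5*(3*√2) + (9 + 126 - 483)) = -873*(15*√2 - 348) = -873*(-348 + 15*√2) = 303804 - 13095*√2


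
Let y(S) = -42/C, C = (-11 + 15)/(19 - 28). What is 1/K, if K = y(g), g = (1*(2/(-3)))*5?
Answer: 2/189 ≈ 0.010582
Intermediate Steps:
g = -10/3 (g = (1*(2*(-⅓)))*5 = (1*(-⅔))*5 = -⅔*5 = -10/3 ≈ -3.3333)
C = -4/9 (C = 4/(-9) = 4*(-⅑) = -4/9 ≈ -0.44444)
y(S) = 189/2 (y(S) = -42/(-4/9) = -42*(-9/4) = 189/2)
K = 189/2 ≈ 94.500
1/K = 1/(189/2) = 2/189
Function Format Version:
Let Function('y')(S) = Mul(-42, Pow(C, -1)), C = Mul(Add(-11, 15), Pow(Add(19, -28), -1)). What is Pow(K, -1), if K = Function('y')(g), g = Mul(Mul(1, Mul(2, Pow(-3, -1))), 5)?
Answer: Rational(2, 189) ≈ 0.010582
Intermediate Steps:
g = Rational(-10, 3) (g = Mul(Mul(1, Mul(2, Rational(-1, 3))), 5) = Mul(Mul(1, Rational(-2, 3)), 5) = Mul(Rational(-2, 3), 5) = Rational(-10, 3) ≈ -3.3333)
C = Rational(-4, 9) (C = Mul(4, Pow(-9, -1)) = Mul(4, Rational(-1, 9)) = Rational(-4, 9) ≈ -0.44444)
Function('y')(S) = Rational(189, 2) (Function('y')(S) = Mul(-42, Pow(Rational(-4, 9), -1)) = Mul(-42, Rational(-9, 4)) = Rational(189, 2))
K = Rational(189, 2) ≈ 94.500
Pow(K, -1) = Pow(Rational(189, 2), -1) = Rational(2, 189)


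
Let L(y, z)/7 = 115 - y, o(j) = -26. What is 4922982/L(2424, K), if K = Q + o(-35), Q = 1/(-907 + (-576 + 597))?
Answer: -4922982/16163 ≈ -304.58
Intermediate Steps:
Q = -1/886 (Q = 1/(-907 + 21) = 1/(-886) = -1/886 ≈ -0.0011287)
K = -23037/886 (K = -1/886 - 26 = -23037/886 ≈ -26.001)
L(y, z) = 805 - 7*y (L(y, z) = 7*(115 - y) = 805 - 7*y)
4922982/L(2424, K) = 4922982/(805 - 7*2424) = 4922982/(805 - 16968) = 4922982/(-16163) = 4922982*(-1/16163) = -4922982/16163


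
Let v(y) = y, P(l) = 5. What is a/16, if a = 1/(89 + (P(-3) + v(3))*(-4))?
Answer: 1/912 ≈ 0.0010965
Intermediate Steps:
a = 1/57 (a = 1/(89 + (5 + 3)*(-4)) = 1/(89 + 8*(-4)) = 1/(89 - 32) = 1/57 ≈ 0.017544)
a/16 = (1/57)/16 = (1/57)*(1/16) = 1/912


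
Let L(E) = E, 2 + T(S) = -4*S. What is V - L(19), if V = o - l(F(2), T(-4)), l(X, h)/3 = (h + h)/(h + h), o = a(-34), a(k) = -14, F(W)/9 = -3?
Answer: -36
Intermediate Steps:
T(S) = -2 - 4*S
F(W) = -27 (F(W) = 9*(-3) = -27)
o = -14
l(X, h) = 3 (l(X, h) = 3*((h + h)/(h + h)) = 3*((2*h)/((2*h))) = 3*((2*h)*(1/(2*h))) = 3*1 = 3)
V = -17 (V = -14 - 1*3 = -14 - 3 = -17)
V - L(19) = -17 - 1*19 = -17 - 19 = -36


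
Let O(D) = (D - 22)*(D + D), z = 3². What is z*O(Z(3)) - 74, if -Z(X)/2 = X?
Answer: 2950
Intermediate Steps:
z = 9
Z(X) = -2*X
O(D) = 2*D*(-22 + D) (O(D) = (-22 + D)*(2*D) = 2*D*(-22 + D))
z*O(Z(3)) - 74 = 9*(2*(-2*3)*(-22 - 2*3)) - 74 = 9*(2*(-6)*(-22 - 6)) - 74 = 9*(2*(-6)*(-28)) - 74 = 9*336 - 74 = 3024 - 74 = 2950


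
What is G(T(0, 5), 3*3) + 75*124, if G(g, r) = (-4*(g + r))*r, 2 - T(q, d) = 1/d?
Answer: 44556/5 ≈ 8911.2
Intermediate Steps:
T(q, d) = 2 - 1/d
G(g, r) = r*(-4*g - 4*r) (G(g, r) = (-4*g - 4*r)*r = r*(-4*g - 4*r))
G(T(0, 5), 3*3) + 75*124 = -4*3*3*((2 - 1/5) + 3*3) + 75*124 = -4*9*((2 - 1*⅕) + 9) + 9300 = -4*9*((2 - ⅕) + 9) + 9300 = -4*9*(9/5 + 9) + 9300 = -4*9*54/5 + 9300 = -1944/5 + 9300 = 44556/5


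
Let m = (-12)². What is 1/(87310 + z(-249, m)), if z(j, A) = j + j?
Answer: 1/86812 ≈ 1.1519e-5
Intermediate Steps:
m = 144
z(j, A) = 2*j
1/(87310 + z(-249, m)) = 1/(87310 + 2*(-249)) = 1/(87310 - 498) = 1/86812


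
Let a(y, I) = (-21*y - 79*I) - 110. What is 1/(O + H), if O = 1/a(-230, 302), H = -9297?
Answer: -19138/177925987 ≈ -0.00010756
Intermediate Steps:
a(y, I) = -110 - 79*I - 21*y (a(y, I) = (-79*I - 21*y) - 110 = -110 - 79*I - 21*y)
O = -1/19138 (O = 1/(-110 - 79*302 - 21*(-230)) = 1/(-110 - 23858 + 4830) = 1/(-19138) = -1/19138 ≈ -5.2252e-5)
1/(O + H) = 1/(-1/19138 - 9297) = 1/(-177925987/19138) = -19138/177925987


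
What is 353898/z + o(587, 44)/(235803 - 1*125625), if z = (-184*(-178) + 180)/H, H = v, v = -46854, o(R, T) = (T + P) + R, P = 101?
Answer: -76121689482523/151182579 ≈ -5.0351e+5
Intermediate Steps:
o(R, T) = 101 + R + T (o(R, T) = (T + 101) + R = (101 + T) + R = 101 + R + T)
H = -46854
z = -16466/23427 (z = (-184*(-178) + 180)/(-46854) = (32752 + 180)*(-1/46854) = 32932*(-1/46854) = -16466/23427 ≈ -0.70286)
353898/z + o(587, 44)/(235803 - 1*125625) = 353898/(-16466/23427) + (101 + 587 + 44)/(235803 - 1*125625) = 353898*(-23427/16466) + 732/(235803 - 125625) = -4145384223/8233 + 732/110178 = -4145384223/8233 + 732*(1/110178) = -4145384223/8233 + 122/18363 = -76121689482523/151182579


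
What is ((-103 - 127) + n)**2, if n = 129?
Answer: 10201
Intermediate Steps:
((-103 - 127) + n)**2 = ((-103 - 127) + 129)**2 = (-230 + 129)**2 = (-101)**2 = 10201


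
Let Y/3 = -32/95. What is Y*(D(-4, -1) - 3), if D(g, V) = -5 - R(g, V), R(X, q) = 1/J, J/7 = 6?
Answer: 5392/665 ≈ 8.1083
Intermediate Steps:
J = 42 (J = 7*6 = 42)
R(X, q) = 1/42
Y = -96/95 (Y = 3*(-32/95) = -96/95 ≈ -1.0105)
D(g, V) = -211/42 (D(g, V) = -5 - 1*1/42 = -5 - 1/42 = -211/42)
Y*(D(-4, -1) - 3) = -96*(-211/42 - 3)/95 = -96/95*(-337/42) = 5392/665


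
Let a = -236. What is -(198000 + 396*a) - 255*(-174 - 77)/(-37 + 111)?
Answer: -7672251/74 ≈ -1.0368e+5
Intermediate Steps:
-(198000 + 396*a) - 255*(-174 - 77)/(-37 + 111) = -396/(1/(-236 + 500)) - 255*(-174 - 77)/(-37 + 111) = -396/(1/264) - 255/(74/(-251)) = -396/1/264 - 255/(74*(-1/251)) = -396*264 - 255/(-74/251) = -104544 - 255*(-251/74) = -104544 + 64005/74 = -7672251/74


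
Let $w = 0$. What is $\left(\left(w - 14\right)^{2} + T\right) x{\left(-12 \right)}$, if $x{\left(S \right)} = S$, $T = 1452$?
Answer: $-19776$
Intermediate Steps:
$\left(\left(w - 14\right)^{2} + T\right) x{\left(-12 \right)} = \left(\left(0 - 14\right)^{2} + 1452\right) \left(-12\right) = \left(\left(-14\right)^{2} + 1452\right) \left(-12\right) = \left(196 + 1452\right) \left(-12\right) = 1648 \left(-12\right) = -19776$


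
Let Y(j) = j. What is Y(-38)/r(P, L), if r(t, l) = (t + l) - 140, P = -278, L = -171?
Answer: 2/31 ≈ 0.064516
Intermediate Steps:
r(t, l) = -140 + l + t (r(t, l) = (l + t) - 140 = -140 + l + t)
Y(-38)/r(P, L) = -38/(-140 - 171 - 278) = -38/(-589) = -38*(-1/589) = 2/31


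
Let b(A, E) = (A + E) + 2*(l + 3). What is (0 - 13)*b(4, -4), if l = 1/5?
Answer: -416/5 ≈ -83.200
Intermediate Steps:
l = ⅕ ≈ 0.20000
b(A, E) = 32/5 + A + E (b(A, E) = (A + E) + 2*(⅕ + 3) = (A + E) + 2*(16/5) = (A + E) + 32/5 = 32/5 + A + E)
(0 - 13)*b(4, -4) = (0 - 13)*(32/5 + 4 - 4) = -13*32/5 = -416/5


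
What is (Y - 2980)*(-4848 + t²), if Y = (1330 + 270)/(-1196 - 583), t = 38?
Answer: 18051480080/1779 ≈ 1.0147e+7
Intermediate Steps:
Y = -1600/1779 (Y = 1600/(-1779) = 1600*(-1/1779) = -1600/1779 ≈ -0.89938)
(Y - 2980)*(-4848 + t²) = (-1600/1779 - 2980)*(-4848 + 38²) = -5303020*(-4848 + 1444)/1779 = -5303020/1779*(-3404) = 18051480080/1779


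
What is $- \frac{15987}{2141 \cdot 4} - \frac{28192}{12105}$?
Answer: $- \frac{434958923}{103667220} \approx -4.1957$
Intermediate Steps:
$- \frac{15987}{2141 \cdot 4} - \frac{28192}{12105} = - \frac{15987}{8564} - \frac{28192}{12105} = - \frac{434958923}{103667220}$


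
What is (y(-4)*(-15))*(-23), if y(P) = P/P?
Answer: 345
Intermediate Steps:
y(P) = 1
(y(-4)*(-15))*(-23) = (1*(-15))*(-23) = -15*(-23) = 345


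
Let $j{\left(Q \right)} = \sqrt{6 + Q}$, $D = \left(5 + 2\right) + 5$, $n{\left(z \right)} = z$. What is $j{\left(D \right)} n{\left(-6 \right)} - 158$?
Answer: $-158 - 18 \sqrt{2} \approx -183.46$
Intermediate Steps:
$D = 12$ ($D = 7 + 5 = 12$)
$j{\left(D \right)} n{\left(-6 \right)} - 158 = \sqrt{6 + 12} \left(-6\right) - 158 = \sqrt{18} \left(-6\right) - 158 = 3 \sqrt{2} \left(-6\right) - 158 = - 18 \sqrt{2} - 158 = -158 - 18 \sqrt{2}$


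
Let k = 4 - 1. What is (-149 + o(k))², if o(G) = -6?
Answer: 24025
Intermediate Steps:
k = 3
(-149 + o(k))² = (-149 - 6)² = (-155)² = 24025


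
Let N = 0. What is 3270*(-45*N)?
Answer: 0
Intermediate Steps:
3270*(-45*N) = 3270*(-45*0) = 3270*0 = 0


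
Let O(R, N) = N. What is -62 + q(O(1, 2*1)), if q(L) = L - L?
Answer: -62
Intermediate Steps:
q(L) = 0
-62 + q(O(1, 2*1)) = -62 + 0 = -62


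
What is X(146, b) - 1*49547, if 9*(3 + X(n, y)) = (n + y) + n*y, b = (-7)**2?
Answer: -438601/9 ≈ -48733.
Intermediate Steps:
b = 49
X(n, y) = -3 + n/9 + y/9 + n*y/9 (X(n, y) = -3 + ((n + y) + n*y)/9 = -3 + (n + y + n*y)/9 = -3 + (n/9 + y/9 + n*y/9) = -3 + n/9 + y/9 + n*y/9)
X(146, b) - 1*49547 = (-3 + (1/9)*146 + (1/9)*49 + (1/9)*146*49) - 1*49547 = (-3 + 146/9 + 49/9 + 7154/9) - 49547 = 7322/9 - 49547 = -438601/9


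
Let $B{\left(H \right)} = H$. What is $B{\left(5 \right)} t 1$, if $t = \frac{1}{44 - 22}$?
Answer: $\frac{5}{22} \approx 0.22727$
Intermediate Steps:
$t = \frac{1}{22} \approx 0.045455$
$B{\left(5 \right)} t 1 = 5 \cdot \frac{1}{22} \cdot 1 = \frac{5}{22} \cdot 1 = \frac{5}{22}$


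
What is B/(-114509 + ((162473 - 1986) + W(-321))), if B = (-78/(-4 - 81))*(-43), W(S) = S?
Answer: -1118/1293615 ≈ -0.00086424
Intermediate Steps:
B = -3354/85 (B = (-78/(-85))*(-43) = -1/85*(-78)*(-43) = (78/85)*(-43) = -3354/85 ≈ -39.459)
B/(-114509 + ((162473 - 1986) + W(-321))) = -3354/(85*(-114509 + ((162473 - 1986) - 321))) = -3354/(85*(-114509 + (160487 - 321))) = -3354/(85*(-114509 + 160166)) = -3354/85/45657 = -3354/85*1/45657 = -1118/1293615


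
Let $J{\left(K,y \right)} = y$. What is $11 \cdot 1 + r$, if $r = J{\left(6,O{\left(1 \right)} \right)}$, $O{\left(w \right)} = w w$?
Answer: $12$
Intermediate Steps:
$O{\left(w \right)} = w^{2}$
$r = 1$ ($r = 1^{2} = 1$)
$11 \cdot 1 + r = 11 \cdot 1 + 1 = 11 + 1 = 12$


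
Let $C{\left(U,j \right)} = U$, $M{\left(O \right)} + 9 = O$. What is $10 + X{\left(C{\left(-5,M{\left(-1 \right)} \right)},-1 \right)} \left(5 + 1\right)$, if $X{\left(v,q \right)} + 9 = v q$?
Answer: $-14$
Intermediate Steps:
$M{\left(O \right)} = -9 + O$
$X{\left(v,q \right)} = -9 + q v$ ($X{\left(v,q \right)} = -9 + v q = -9 + q v$)
$10 + X{\left(C{\left(-5,M{\left(-1 \right)} \right)},-1 \right)} \left(5 + 1\right) = 10 + \left(-9 - -5\right) \left(5 + 1\right) = 10 + \left(-9 + 5\right) 6 = 10 - 24 = -14$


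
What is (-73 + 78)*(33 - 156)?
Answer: -615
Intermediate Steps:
(-73 + 78)*(33 - 156) = 5*(-123) = -615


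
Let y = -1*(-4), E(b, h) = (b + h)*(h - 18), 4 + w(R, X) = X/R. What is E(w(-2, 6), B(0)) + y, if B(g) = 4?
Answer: 46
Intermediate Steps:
w(R, X) = -4 + X/R
E(b, h) = (-18 + h)*(b + h) (E(b, h) = (b + h)*(-18 + h) = (-18 + h)*(b + h))
y = 4
E(w(-2, 6), B(0)) + y = (4² - 18*(-4 + 6/(-2)) - 18*4 + (-4 + 6/(-2))*4) + 4 = (16 - 18*(-4 + 6*(-½)) - 72 + (-4 + 6*(-½))*4) + 4 = (16 - 18*(-4 - 3) - 72 + (-4 - 3)*4) + 4 = (16 - 18*(-7) - 72 - 7*4) + 4 = (16 + 126 - 72 - 28) + 4 = 42 + 4 = 46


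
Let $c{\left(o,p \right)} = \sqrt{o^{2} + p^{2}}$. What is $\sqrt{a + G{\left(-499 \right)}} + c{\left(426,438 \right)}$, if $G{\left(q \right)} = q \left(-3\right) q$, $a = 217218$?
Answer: $6 \sqrt{10370} + 3 i \sqrt{58865} \approx 611.0 + 727.86 i$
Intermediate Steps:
$G{\left(q \right)} = - 3 q^{2}$ ($G{\left(q \right)} = - 3 q q = - 3 q^{2}$)
$\sqrt{a + G{\left(-499 \right)}} + c{\left(426,438 \right)} = \sqrt{217218 - 3 \left(-499\right)^{2}} + \sqrt{426^{2} + 438^{2}} = \sqrt{217218 - 747003} + \sqrt{181476 + 191844} = \sqrt{217218 - 747003} + \sqrt{373320} = \sqrt{-529785} + 6 \sqrt{10370} = 3 i \sqrt{58865} + 6 \sqrt{10370} = 6 \sqrt{10370} + 3 i \sqrt{58865}$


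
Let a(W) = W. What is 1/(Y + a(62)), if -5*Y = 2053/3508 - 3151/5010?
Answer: 43937700/2724521489 ≈ 0.016127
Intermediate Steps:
Y = 384089/43937700 (Y = -(2053/3508 - 3151/5010)/5 = -1/5*(-384089/8787540) = 384089/43937700 ≈ 0.0087417)
1/(Y + a(62)) = 1/(384089/43937700 + 62) = 1/(2724521489/43937700) = 43937700/2724521489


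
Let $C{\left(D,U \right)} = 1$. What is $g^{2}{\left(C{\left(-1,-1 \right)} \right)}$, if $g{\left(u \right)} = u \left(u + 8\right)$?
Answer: $81$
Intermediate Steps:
$g{\left(u \right)} = u \left(8 + u\right)$
$g^{2}{\left(C{\left(-1,-1 \right)} \right)} = \left(1 \left(8 + 1\right)\right)^{2} = \left(1 \cdot 9\right)^{2} = 9^{2} = 81$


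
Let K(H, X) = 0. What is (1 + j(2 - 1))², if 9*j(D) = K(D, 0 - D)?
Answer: 1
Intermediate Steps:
j(D) = 0 (j(D) = (⅑)*0 = 0)
(1 + j(2 - 1))² = (1 + 0)² = 1² = 1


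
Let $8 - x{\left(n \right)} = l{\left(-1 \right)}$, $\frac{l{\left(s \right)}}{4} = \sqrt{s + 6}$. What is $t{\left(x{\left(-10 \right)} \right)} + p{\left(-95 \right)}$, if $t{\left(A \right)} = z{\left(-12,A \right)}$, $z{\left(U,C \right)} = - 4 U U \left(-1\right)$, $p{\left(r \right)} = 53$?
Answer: $629$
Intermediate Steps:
$l{\left(s \right)} = 4 \sqrt{6 + s}$ ($l{\left(s \right)} = 4 \sqrt{s + 6} = 4 \sqrt{6 + s}$)
$z{\left(U,C \right)} = 4 U^{2}$ ($z{\left(U,C \right)} = - 4 U^{2} \left(-1\right) = 4 U^{2}$)
$x{\left(n \right)} = 8 - 4 \sqrt{5}$ ($x{\left(n \right)} = 8 - 4 \sqrt{6 - 1} = 8 - 4 \sqrt{5}$)
$t{\left(A \right)} = 576$ ($t{\left(A \right)} = 4 \left(-12\right)^{2} = 4 \cdot 144 = 576$)
$t{\left(x{\left(-10 \right)} \right)} + p{\left(-95 \right)} = 576 + 53 = 629$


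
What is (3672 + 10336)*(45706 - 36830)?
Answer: 124335008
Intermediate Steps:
(3672 + 10336)*(45706 - 36830) = 14008*8876 = 124335008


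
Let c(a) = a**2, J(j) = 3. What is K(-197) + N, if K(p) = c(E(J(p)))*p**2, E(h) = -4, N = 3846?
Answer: 624790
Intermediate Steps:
K(p) = 16*p**2 (K(p) = (-4)**2*p**2 = 16*p**2)
K(-197) + N = 16*(-197)**2 + 3846 = 16*38809 + 3846 = 620944 + 3846 = 624790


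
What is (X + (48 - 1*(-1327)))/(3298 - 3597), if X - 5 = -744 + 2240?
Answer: -2876/299 ≈ -9.6187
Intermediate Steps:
X = 1501 (X = 5 + (-744 + 2240) = 5 + 1496 = 1501)
(X + (48 - 1*(-1327)))/(3298 - 3597) = (1501 + (48 - 1*(-1327)))/(3298 - 3597) = (1501 + (48 + 1327))/(-299) = (1501 + 1375)*(-1/299) = 2876*(-1/299) = -2876/299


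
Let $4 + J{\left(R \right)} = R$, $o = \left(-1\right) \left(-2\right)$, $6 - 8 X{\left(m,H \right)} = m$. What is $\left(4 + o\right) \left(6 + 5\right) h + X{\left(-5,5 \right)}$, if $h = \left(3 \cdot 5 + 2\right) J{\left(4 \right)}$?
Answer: $\frac{11}{8} \approx 1.375$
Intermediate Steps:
$X{\left(m,H \right)} = \frac{3}{4} - \frac{m}{8}$
$o = 2$
$J{\left(R \right)} = -4 + R$
$h = 0$ ($h = \left(3 \cdot 5 + 2\right) \left(-4 + 4\right) = \left(15 + 2\right) 0 = 17 \cdot 0 = 0$)
$\left(4 + o\right) \left(6 + 5\right) h + X{\left(-5,5 \right)} = \left(4 + 2\right) \left(6 + 5\right) 0 + \left(\frac{3}{4} - - \frac{5}{8}\right) = 6 \cdot 11 \cdot 0 + \left(\frac{3}{4} + \frac{5}{8}\right) = 66 \cdot 0 + \frac{11}{8} = 0 + \frac{11}{8} = \frac{11}{8}$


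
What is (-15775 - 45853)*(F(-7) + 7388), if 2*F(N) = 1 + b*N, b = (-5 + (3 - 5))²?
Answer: -444769276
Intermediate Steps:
b = 49 (b = (-5 - 2)² = (-7)² = 49)
F(N) = ½ + 49*N/2 (F(N) = (1 + 49*N)/2 = ½ + 49*N/2)
(-15775 - 45853)*(F(-7) + 7388) = (-15775 - 45853)*((½ + (49/2)*(-7)) + 7388) = -61628*((½ - 343/2) + 7388) = -61628*(-171 + 7388) = -61628*7217 = -444769276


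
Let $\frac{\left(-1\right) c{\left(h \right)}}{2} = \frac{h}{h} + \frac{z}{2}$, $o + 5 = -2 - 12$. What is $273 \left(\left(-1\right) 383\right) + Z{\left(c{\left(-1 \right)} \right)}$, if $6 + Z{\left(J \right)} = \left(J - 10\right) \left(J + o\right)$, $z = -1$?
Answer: $-104345$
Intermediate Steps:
$o = -19$ ($o = -5 - 14 = -19$)
$c{\left(h \right)} = -1$ ($c{\left(h \right)} = - 2 \left(\frac{h}{h} - \frac{1}{2}\right) = - 2 \left(1 - \frac{1}{2}\right) = \left(-2\right) \frac{1}{2} = -1$)
$Z{\left(J \right)} = -6 + \left(-19 + J\right) \left(-10 + J\right)$ ($Z{\left(J \right)} = -6 + \left(J - 10\right) \left(J - 19\right) = -6 + \left(-10 + J\right) \left(-19 + J\right) = -6 + \left(-19 + J\right) \left(-10 + J\right)$)
$273 \left(\left(-1\right) 383\right) + Z{\left(c{\left(-1 \right)} \right)} = 273 \left(\left(-1\right) 383\right) + \left(184 + \left(-1\right)^{2} - -29\right) = 273 \left(-383\right) + \left(184 + 1 + 29\right) = -104559 + 214 = -104345$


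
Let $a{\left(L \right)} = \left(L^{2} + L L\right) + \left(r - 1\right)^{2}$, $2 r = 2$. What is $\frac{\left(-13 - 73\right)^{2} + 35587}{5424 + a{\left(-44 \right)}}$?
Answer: $\frac{42983}{9296} \approx 4.6238$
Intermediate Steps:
$r = 1$ ($r = \frac{1}{2} \cdot 2 = 1$)
$a{\left(L \right)} = 2 L^{2}$ ($a{\left(L \right)} = \left(L^{2} + L L\right) + \left(1 - 1\right)^{2} = \left(L^{2} + L^{2}\right) + 0^{2} = 2 L^{2} + 0 = 2 L^{2}$)
$\frac{\left(-13 - 73\right)^{2} + 35587}{5424 + a{\left(-44 \right)}} = \frac{\left(-13 - 73\right)^{2} + 35587}{5424 + 2 \left(-44\right)^{2}} = \frac{\left(-86\right)^{2} + 35587}{5424 + 2 \cdot 1936} = \frac{7396 + 35587}{5424 + 3872} = \frac{42983}{9296}$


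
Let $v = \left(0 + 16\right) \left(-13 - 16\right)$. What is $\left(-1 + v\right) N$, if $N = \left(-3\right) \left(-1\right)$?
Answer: $-1395$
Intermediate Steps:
$N = 3$
$v = -464$ ($v = 16 \left(-29\right) = -464$)
$\left(-1 + v\right) N = \left(-1 - 464\right) 3 = \left(-465\right) 3 = -1395$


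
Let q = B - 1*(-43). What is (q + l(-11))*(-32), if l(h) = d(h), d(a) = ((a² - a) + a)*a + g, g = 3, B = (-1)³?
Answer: 41152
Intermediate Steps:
B = -1
d(a) = 3 + a³ (d(a) = ((a² - a) + a)*a + 3 = a²*a + 3 = a³ + 3 = 3 + a³)
l(h) = 3 + h³
q = 42 (q = -1 - 1*(-43) = -1 + 43 = 42)
(q + l(-11))*(-32) = (42 + (3 + (-11)³))*(-32) = (42 + (3 - 1331))*(-32) = (42 - 1328)*(-32) = -1286*(-32) = 41152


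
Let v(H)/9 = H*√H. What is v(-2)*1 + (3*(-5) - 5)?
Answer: -20 - 18*I*√2 ≈ -20.0 - 25.456*I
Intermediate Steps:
v(H) = 9*H^(3/2) (v(H) = 9*(H*√H) = 9*H^(3/2))
v(-2)*1 + (3*(-5) - 5) = (9*(-2)^(3/2))*1 + (3*(-5) - 5) = (9*(-2*I*√2))*1 + (-15 - 5) = -18*I*√2*1 - 20 = -18*I*√2 - 20 = -20 - 18*I*√2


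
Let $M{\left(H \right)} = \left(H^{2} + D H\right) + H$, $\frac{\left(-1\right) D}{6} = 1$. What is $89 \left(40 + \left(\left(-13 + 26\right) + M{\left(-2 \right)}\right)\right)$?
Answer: $5963$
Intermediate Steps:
$D = -6$ ($D = \left(-6\right) 1 = -6$)
$M{\left(H \right)} = H^{2} - 5 H$ ($M{\left(H \right)} = \left(H^{2} - 6 H\right) + H = H^{2} - 5 H$)
$89 \left(40 + \left(\left(-13 + 26\right) + M{\left(-2 \right)}\right)\right) = 89 \left(40 - \left(-13 + 2 \left(-5 - 2\right)\right)\right) = 89 \left(40 + \left(13 - -14\right)\right) = 89 \left(40 + \left(13 + 14\right)\right) = 89 \left(40 + 27\right) = 89 \cdot 67 = 5963$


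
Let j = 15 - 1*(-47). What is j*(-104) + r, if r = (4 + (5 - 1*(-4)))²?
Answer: -6279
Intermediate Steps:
j = 62 (j = 15 + 47 = 62)
r = 169 (r = (4 + (5 + 4))² = (4 + 9)² = 13² = 169)
j*(-104) + r = 62*(-104) + 169 = -6448 + 169 = -6279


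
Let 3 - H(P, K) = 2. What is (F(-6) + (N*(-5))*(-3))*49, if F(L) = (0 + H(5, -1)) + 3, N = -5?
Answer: -3479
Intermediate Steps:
H(P, K) = 1 (H(P, K) = 3 - 1*2 = 3 - 2 = 1)
F(L) = 4 (F(L) = (0 + 1) + 3 = 1 + 3 = 4)
(F(-6) + (N*(-5))*(-3))*49 = (4 - 5*(-5)*(-3))*49 = (4 + 25*(-3))*49 = (4 - 75)*49 = -71*49 = -3479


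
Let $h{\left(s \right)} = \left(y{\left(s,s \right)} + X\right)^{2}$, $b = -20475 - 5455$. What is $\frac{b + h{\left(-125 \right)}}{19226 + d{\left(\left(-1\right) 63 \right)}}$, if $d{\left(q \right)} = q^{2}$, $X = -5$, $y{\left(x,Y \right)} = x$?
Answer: $- \frac{1806}{4639} \approx -0.38931$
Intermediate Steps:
$b = -25930$
$h{\left(s \right)} = \left(-5 + s\right)^{2}$ ($h{\left(s \right)} = \left(s - 5\right)^{2} = \left(-5 + s\right)^{2}$)
$\frac{b + h{\left(-125 \right)}}{19226 + d{\left(\left(-1\right) 63 \right)}} = \frac{-25930 + \left(-5 - 125\right)^{2}}{19226 + \left(\left(-1\right) 63\right)^{2}} = \frac{-25930 + \left(-130\right)^{2}}{19226 + \left(-63\right)^{2}} = \frac{-25930 + 16900}{19226 + 3969} = - \frac{9030}{23195} = \left(-9030\right) \frac{1}{23195} = - \frac{1806}{4639}$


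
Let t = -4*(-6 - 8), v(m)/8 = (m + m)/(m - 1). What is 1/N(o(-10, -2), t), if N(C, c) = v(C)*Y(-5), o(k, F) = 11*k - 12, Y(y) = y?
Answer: -123/9760 ≈ -0.012602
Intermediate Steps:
v(m) = 16*m/(-1 + m) (v(m) = 8*((m + m)/(m - 1)) = 8*((2*m)/(-1 + m)) = 8*(2*m/(-1 + m)) = 16*m/(-1 + m))
t = 56 (t = -4*(-14) = 56)
o(k, F) = -12 + 11*k
N(C, c) = -80*C/(-1 + C) (N(C, c) = (16*C/(-1 + C))*(-5) = -80*C/(-1 + C))
1/N(o(-10, -2), t) = 1/(-80*(-12 + 11*(-10))/(-1 + (-12 + 11*(-10)))) = 1/(-80*(-12 - 110)/(-1 + (-12 - 110))) = 1/(-80*(-122)/(-1 - 122)) = 1/(-80*(-122)/(-123)) = 1/(-80*(-122)*(-1/123)) = 1/(-9760/123) = -123/9760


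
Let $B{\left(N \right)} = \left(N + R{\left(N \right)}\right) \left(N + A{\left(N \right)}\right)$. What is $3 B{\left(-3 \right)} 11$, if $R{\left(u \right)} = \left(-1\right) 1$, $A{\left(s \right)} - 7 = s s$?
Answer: $-1716$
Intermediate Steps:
$A{\left(s \right)} = 7 + s^{2}$ ($A{\left(s \right)} = 7 + s s = 7 + s^{2}$)
$R{\left(u \right)} = -1$
$B{\left(N \right)} = \left(-1 + N\right) \left(7 + N + N^{2}\right)$ ($B{\left(N \right)} = \left(N - 1\right) \left(N + \left(7 + N^{2}\right)\right) = \left(-1 + N\right) \left(7 + N + N^{2}\right)$)
$3 B{\left(-3 \right)} 11 = 3 \left(-7 + \left(-3\right)^{3} + 6 \left(-3\right)\right) 11 = 3 \left(-7 - 27 - 18\right) 11 = 3 \left(-52\right) 11 = \left(-156\right) 11 = -1716$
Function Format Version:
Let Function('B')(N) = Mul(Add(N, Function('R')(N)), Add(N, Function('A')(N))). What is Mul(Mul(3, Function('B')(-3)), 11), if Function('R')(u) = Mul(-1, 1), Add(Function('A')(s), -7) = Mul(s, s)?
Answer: -1716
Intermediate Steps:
Function('A')(s) = Add(7, Pow(s, 2)) (Function('A')(s) = Add(7, Mul(s, s)) = Add(7, Pow(s, 2)))
Function('R')(u) = -1
Function('B')(N) = Mul(Add(-1, N), Add(7, N, Pow(N, 2))) (Function('B')(N) = Mul(Add(N, -1), Add(N, Add(7, Pow(N, 2)))) = Mul(Add(-1, N), Add(7, N, Pow(N, 2))))
Mul(Mul(3, Function('B')(-3)), 11) = Mul(Mul(3, Add(-7, Pow(-3, 3), Mul(6, -3))), 11) = Mul(Mul(3, Add(-7, -27, -18)), 11) = Mul(Mul(3, -52), 11) = Mul(-156, 11) = -1716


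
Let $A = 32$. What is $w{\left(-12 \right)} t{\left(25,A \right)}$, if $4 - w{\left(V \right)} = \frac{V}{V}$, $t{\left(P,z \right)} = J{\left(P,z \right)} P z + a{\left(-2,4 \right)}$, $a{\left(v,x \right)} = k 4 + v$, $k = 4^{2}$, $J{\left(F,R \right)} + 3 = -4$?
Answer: $-16614$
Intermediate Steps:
$J{\left(F,R \right)} = -7$ ($J{\left(F,R \right)} = -3 - 4 = -7$)
$k = 16$
$a{\left(v,x \right)} = 64 + v$ ($a{\left(v,x \right)} = 16 \cdot 4 + v = 64 + v$)
$t{\left(P,z \right)} = 62 - 7 P z$ ($t{\left(P,z \right)} = - 7 P z + \left(64 - 2\right) = - 7 P z + 62 = 62 - 7 P z$)
$w{\left(V \right)} = 3$ ($w{\left(V \right)} = 4 - \frac{V}{V} = 4 - 1 = 3$)
$w{\left(-12 \right)} t{\left(25,A \right)} = 3 \left(62 - 175 \cdot 32\right) = 3 \left(62 - 5600\right) = 3 \left(-5538\right) = -16614$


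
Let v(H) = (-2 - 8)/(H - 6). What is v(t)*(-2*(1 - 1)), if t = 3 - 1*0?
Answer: 0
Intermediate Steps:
t = 3 (t = 3 + 0 = 3)
v(H) = -10/(-6 + H)
v(t)*(-2*(1 - 1)) = (-10/(-6 + 3))*(-2*(1 - 1)) = (-10/(-3))*(-2*0) = -10*(-1/3)*0 = (10/3)*0 = 0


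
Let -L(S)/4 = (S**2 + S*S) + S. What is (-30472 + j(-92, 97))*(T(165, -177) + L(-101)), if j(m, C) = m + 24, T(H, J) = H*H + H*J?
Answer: 2540439360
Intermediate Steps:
T(H, J) = H**2 + H*J
L(S) = -8*S**2 - 4*S (L(S) = -4*((S**2 + S*S) + S) = -4*((S**2 + S**2) + S) = -4*(2*S**2 + S) = -4*(S + 2*S**2) = -8*S**2 - 4*S)
j(m, C) = 24 + m
(-30472 + j(-92, 97))*(T(165, -177) + L(-101)) = (-30472 + (24 - 92))*(165*(165 - 177) - 4*(-101)*(1 + 2*(-101))) = (-30472 - 68)*(165*(-12) - 4*(-101)*(1 - 202)) = -30540*(-1980 - 4*(-101)*(-201)) = -30540*(-1980 - 81204) = -30540*(-83184) = 2540439360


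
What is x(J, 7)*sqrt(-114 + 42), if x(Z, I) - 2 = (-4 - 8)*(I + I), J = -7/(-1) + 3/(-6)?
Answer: -996*I*sqrt(2) ≈ -1408.6*I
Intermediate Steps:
J = 13/2 (J = -7*(-1) + 3*(-1/6) = 7 - 1/2 = 13/2 ≈ 6.5000)
x(Z, I) = 2 - 24*I (x(Z, I) = 2 + (-4 - 8)*(I + I) = 2 - 24*I)
x(J, 7)*sqrt(-114 + 42) = (2 - 24*7)*sqrt(-114 + 42) = (2 - 168)*sqrt(-72) = -996*I*sqrt(2)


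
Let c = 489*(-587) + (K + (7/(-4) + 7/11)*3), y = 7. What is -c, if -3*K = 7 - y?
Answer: 12630039/44 ≈ 2.8705e+5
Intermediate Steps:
K = 0 (K = -(7 - 1*7)/3 = -(7 - 7)/3 = -1/3*0 = 0)
c = -12630039/44 (c = 489*(-587) + (0 + (7/(-4) + 7/11)*3) = -287043 + (0 + (7*(-1/4) + 7*(1/11))*3) = -287043 + (0 + (-7/4 + 7/11)*3) = -287043 + (0 - 49/44*3) = -287043 + (0 - 147/44) = -287043 - 147/44 = -12630039/44 ≈ -2.8705e+5)
-c = -1*(-12630039/44) = 12630039/44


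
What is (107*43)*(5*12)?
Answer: 276060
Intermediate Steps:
(107*43)*(5*12) = 4601*60 = 276060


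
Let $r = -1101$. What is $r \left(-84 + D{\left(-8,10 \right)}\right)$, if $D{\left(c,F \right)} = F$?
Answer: $81474$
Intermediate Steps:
$r \left(-84 + D{\left(-8,10 \right)}\right) = - 1101 \left(-84 + 10\right) = \left(-1101\right) \left(-74\right) = 81474$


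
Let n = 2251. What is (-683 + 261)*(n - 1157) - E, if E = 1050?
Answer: -462718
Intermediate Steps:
(-683 + 261)*(n - 1157) - E = (-683 + 261)*(2251 - 1157) - 1*1050 = -422*1094 - 1050 = -461668 - 1050 = -462718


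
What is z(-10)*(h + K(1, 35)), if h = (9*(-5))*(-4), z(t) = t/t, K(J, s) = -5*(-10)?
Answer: 230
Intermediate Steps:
K(J, s) = 50
z(t) = 1
h = 180 (h = -45*(-4) = 180)
z(-10)*(h + K(1, 35)) = 1*(180 + 50) = 1*230 = 230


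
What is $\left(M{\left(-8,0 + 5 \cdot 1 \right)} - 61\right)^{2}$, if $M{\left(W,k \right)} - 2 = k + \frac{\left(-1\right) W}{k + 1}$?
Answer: $\frac{24964}{9} \approx 2773.8$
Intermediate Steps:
$M{\left(W,k \right)} = 2 + k - \frac{W}{1 + k}$ ($M{\left(W,k \right)} = 2 + \left(k + \frac{\left(-1\right) W}{k + 1}\right) = 2 + \left(k + \frac{\left(-1\right) W}{1 + k}\right) = 2 - \left(- k + \frac{W}{1 + k}\right) = 2 + k - \frac{W}{1 + k}$)
$\left(M{\left(-8,0 + 5 \cdot 1 \right)} - 61\right)^{2} = \left(\frac{2 + \left(0 + 5 \cdot 1\right)^{2} - -8 + 3 \left(0 + 5 \cdot 1\right)}{1 + \left(0 + 5 \cdot 1\right)} - 61\right)^{2} = \left(\frac{2 + \left(0 + 5\right)^{2} + 8 + 3 \left(0 + 5\right)}{1 + \left(0 + 5\right)} - 61\right)^{2} = \left(\frac{2 + 5^{2} + 8 + 3 \cdot 5}{1 + 5} - 61\right)^{2} = \left(\frac{2 + 25 + 8 + 15}{6} - 61\right)^{2} = \left(\frac{1}{6} \cdot 50 - 61\right)^{2} = \left(\frac{25}{3} - 61\right)^{2} = \left(- \frac{158}{3}\right)^{2} = \frac{24964}{9}$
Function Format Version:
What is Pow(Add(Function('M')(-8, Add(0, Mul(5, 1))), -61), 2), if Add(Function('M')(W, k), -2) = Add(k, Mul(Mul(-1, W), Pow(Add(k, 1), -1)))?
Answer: Rational(24964, 9) ≈ 2773.8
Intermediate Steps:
Function('M')(W, k) = Add(2, k, Mul(-1, W, Pow(Add(1, k), -1))) (Function('M')(W, k) = Add(2, Add(k, Mul(Mul(-1, W), Pow(Add(k, 1), -1)))) = Add(2, Add(k, Mul(Mul(-1, W), Pow(Add(1, k), -1)))) = Add(2, Add(k, Mul(-1, W, Pow(Add(1, k), -1)))) = Add(2, k, Mul(-1, W, Pow(Add(1, k), -1))))
Pow(Add(Function('M')(-8, Add(0, Mul(5, 1))), -61), 2) = Pow(Add(Mul(Pow(Add(1, Add(0, Mul(5, 1))), -1), Add(2, Pow(Add(0, Mul(5, 1)), 2), Mul(-1, -8), Mul(3, Add(0, Mul(5, 1))))), -61), 2) = Pow(Add(Mul(Pow(Add(1, Add(0, 5)), -1), Add(2, Pow(Add(0, 5), 2), 8, Mul(3, Add(0, 5)))), -61), 2) = Pow(Add(Mul(Pow(Add(1, 5), -1), Add(2, Pow(5, 2), 8, Mul(3, 5))), -61), 2) = Pow(Add(Mul(Pow(6, -1), Add(2, 25, 8, 15)), -61), 2) = Pow(Add(Mul(Rational(1, 6), 50), -61), 2) = Pow(Add(Rational(25, 3), -61), 2) = Pow(Rational(-158, 3), 2) = Rational(24964, 9)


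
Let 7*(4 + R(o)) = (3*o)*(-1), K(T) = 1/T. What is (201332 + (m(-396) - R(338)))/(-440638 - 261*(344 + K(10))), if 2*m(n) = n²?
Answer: -19592220/37131367 ≈ -0.52765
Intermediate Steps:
m(n) = n²/2
R(o) = -4 - 3*o/7 (R(o) = -4 + ((3*o)*(-1))/7 = -4 + (-3*o)/7 = -4 - 3*o/7)
(201332 + (m(-396) - R(338)))/(-440638 - 261*(344 + K(10))) = (201332 + ((½)*(-396)² - (-4 - 3/7*338)))/(-440638 - 261*(344 + 1/10)) = (201332 + ((½)*156816 - (-4 - 1014/7)))/(-440638 - 261*(344 + ⅒)) = (201332 + (78408 - 1*(-1042/7)))/(-440638 - 261*3441/10) = (201332 + (78408 + 1042/7))/(-440638 - 898101/10) = (201332 + 549898/7)/(-5304481/10) = (1959222/7)*(-10/5304481) = -19592220/37131367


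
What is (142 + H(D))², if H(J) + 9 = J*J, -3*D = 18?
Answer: 28561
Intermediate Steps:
D = -6 (D = -⅓*18 = -6)
H(J) = -9 + J² (H(J) = -9 + J*J = -9 + J²)
(142 + H(D))² = (142 + (-9 + (-6)²))² = (142 + (-9 + 36))² = (142 + 27)² = 169² = 28561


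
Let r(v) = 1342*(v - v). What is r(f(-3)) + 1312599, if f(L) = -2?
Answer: 1312599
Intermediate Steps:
r(v) = 0 (r(v) = 1342*0 = 0)
r(f(-3)) + 1312599 = 0 + 1312599 = 1312599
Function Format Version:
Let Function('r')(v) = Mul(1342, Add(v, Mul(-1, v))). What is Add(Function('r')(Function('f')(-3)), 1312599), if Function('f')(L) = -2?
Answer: 1312599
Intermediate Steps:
Function('r')(v) = 0 (Function('r')(v) = Mul(1342, 0) = 0)
Add(Function('r')(Function('f')(-3)), 1312599) = Add(0, 1312599) = 1312599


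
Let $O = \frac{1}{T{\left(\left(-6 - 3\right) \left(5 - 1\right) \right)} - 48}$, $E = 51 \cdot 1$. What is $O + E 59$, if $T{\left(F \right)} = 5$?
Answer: $\frac{129386}{43} \approx 3009.0$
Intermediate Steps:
$E = 51$
$O = - \frac{1}{43}$ ($O = \frac{1}{5 - 48} = \frac{1}{-43} = - \frac{1}{43} \approx -0.023256$)
$O + E 59 = - \frac{1}{43} + 51 \cdot 59 = - \frac{1}{43} + 3009 = \frac{129386}{43}$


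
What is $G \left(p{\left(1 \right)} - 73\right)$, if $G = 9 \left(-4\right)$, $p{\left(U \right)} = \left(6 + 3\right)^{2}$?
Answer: $-288$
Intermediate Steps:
$p{\left(U \right)} = 81$ ($p{\left(U \right)} = 9^{2} = 81$)
$G = -36$
$G \left(p{\left(1 \right)} - 73\right) = - 36 \left(81 - 73\right) = \left(-36\right) 8 = -288$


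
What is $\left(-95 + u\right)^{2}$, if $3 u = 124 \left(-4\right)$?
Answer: $\frac{609961}{9} \approx 67774.0$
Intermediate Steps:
$u = - \frac{496}{3}$ ($u = \frac{124 \left(-4\right)}{3} = \frac{1}{3} \left(-496\right) = - \frac{496}{3} \approx -165.33$)
$\left(-95 + u\right)^{2} = \left(-95 - \frac{496}{3}\right)^{2} = \left(- \frac{781}{3}\right)^{2} = \frac{609961}{9}$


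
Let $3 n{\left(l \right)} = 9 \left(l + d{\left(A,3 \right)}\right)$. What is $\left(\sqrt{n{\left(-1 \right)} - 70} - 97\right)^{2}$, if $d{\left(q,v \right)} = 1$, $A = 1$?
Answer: $\left(97 - i \sqrt{70}\right)^{2} \approx 9339.0 - 1623.1 i$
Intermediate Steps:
$n{\left(l \right)} = 3 + 3 l$ ($n{\left(l \right)} = \frac{9 \left(l + 1\right)}{3} = \frac{9 \left(1 + l\right)}{3} = \frac{9 + 9 l}{3} = 3 + 3 l$)
$\left(\sqrt{n{\left(-1 \right)} - 70} - 97\right)^{2} = \left(\sqrt{\left(3 + 3 \left(-1\right)\right) - 70} - 97\right)^{2} = \left(\sqrt{\left(3 - 3\right) - 70} - 97\right)^{2} = \left(\sqrt{0 - 70} - 97\right)^{2} = \left(\sqrt{-70} - 97\right)^{2} = \left(i \sqrt{70} - 97\right)^{2} = \left(-97 + i \sqrt{70}\right)^{2}$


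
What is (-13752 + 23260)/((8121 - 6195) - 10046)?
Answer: -2377/2030 ≈ -1.1709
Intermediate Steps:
(-13752 + 23260)/((8121 - 6195) - 10046) = 9508/(1926 - 10046) = 9508/(-8120) = 9508*(-1/8120) = -2377/2030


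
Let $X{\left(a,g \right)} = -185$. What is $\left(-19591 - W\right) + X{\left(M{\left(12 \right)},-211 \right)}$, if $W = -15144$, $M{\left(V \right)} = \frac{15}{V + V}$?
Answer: $-4632$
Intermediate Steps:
$M{\left(V \right)} = \frac{15}{2 V}$
$\left(-19591 - W\right) + X{\left(M{\left(12 \right)},-211 \right)} = \left(-19591 - -15144\right) - 185 = \left(-19591 + 15144\right) - 185 = -4447 - 185 = -4632$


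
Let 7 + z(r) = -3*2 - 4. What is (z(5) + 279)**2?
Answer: 68644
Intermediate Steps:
z(r) = -17 (z(r) = -7 + (-3*2 - 4) = -7 + (-6 - 4) = -7 - 10 = -17)
(z(5) + 279)**2 = (-17 + 279)**2 = 262**2 = 68644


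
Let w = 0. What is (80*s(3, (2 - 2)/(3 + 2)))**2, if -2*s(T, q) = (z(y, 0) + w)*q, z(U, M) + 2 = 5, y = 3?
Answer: 0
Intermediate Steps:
z(U, M) = 3 (z(U, M) = -2 + 5 = 3)
s(T, q) = -3*q/2 (s(T, q) = -(3 + 0)*q/2 = -3*q/2)
(80*s(3, (2 - 2)/(3 + 2)))**2 = (80*(-3*(2 - 2)/(2*(3 + 2))))**2 = (80*(-0/5))**2 = (80*(-3/2*0))**2 = (80*0)**2 = 0**2 = 0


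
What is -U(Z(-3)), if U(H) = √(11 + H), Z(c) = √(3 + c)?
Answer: -√11 ≈ -3.3166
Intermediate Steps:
-U(Z(-3)) = -√(11 + √(3 - 3)) = -√(11 + √0) = -√(11 + 0) = -√11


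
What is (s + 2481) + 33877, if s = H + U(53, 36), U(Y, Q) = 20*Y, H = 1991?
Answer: 39409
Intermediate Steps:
s = 3051 (s = 1991 + 20*53 = 1991 + 1060 = 3051)
(s + 2481) + 33877 = (3051 + 2481) + 33877 = 5532 + 33877 = 39409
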